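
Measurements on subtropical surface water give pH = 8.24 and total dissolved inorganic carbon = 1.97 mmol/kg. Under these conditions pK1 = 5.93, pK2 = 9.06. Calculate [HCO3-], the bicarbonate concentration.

[HCO3⁻] = 1.70 mmol/kg

α₁ = 1 / (1 + [H⁺]/K1 + K2/[H⁺]) = 1 / (1 + 10^-2.31 + 10^-0.82)
   = 1 / (1 + 0.0048978 + 0.15136) = 1/1.1563 = 0.8649
[HCO3⁻] = α₁ × DIC = 0.8649 × 1.97 = 1.70 mmol/kg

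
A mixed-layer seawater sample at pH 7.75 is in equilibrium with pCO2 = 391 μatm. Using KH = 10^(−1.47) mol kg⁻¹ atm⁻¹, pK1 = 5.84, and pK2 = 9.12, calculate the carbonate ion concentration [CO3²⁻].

[CO2*] = KH · pCO2 = 10^(−1.47) × 391×10^-6 = 1.325×10^-5 mol/kg
α₀ = 1/(1 + K1/[H⁺] + K1K2/[H⁺]²) = 1/(1 + 10^+1.91 + 10^+0.54) = 0.01166
DIC = [CO2*]/α₀ = 1.325×10^-5 / 0.01166 = 1.136 mmol/kg
[CO3²⁻] = α₂·DIC; α₂ = 0.04044, so [CO3²⁻] = 0.04044 × 1.136 = 0.0459 mmol/kg

[CO3²⁻] = 0.0459 mmol/kg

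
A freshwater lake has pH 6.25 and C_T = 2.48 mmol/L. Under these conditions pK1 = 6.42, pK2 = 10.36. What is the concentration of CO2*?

α₀ = 1 / (1 + K1/[H⁺] + K1K2/[H⁺]²) = 1 / (1 + 10^-0.17 + 10^-4.28)
   = 1 / (1 + 0.67608 + 5.2481×10^-5) = 1/1.6761 = 0.5966
[CO2*] = α₀ × DIC = 0.5966 × 2.48 = 1.48 mmol/L

[CO2*] = 1.48 mmol/L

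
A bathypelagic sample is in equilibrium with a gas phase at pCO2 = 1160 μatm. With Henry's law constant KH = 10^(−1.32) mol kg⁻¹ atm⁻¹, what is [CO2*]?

KH = 10^(−1.32) = 4.786×10^-2 mol kg⁻¹ atm⁻¹
[CO2*] = KH · pCO2 = 4.786×10^-2 × 1160×10^-6 atm = 5.55×10^-5 mol/kg

[CO2*] = 55.5 μmol/kg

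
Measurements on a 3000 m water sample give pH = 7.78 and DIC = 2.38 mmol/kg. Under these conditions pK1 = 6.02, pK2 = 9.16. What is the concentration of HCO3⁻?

α₁ = 1 / (1 + [H⁺]/K1 + K2/[H⁺]) = 1 / (1 + 10^-1.76 + 10^-1.38)
   = 1 / (1 + 0.017378 + 0.041687) = 1/1.0591 = 0.9442
[HCO3⁻] = α₁ × DIC = 0.9442 × 2.38 = 2.25 mmol/kg

[HCO3⁻] = 2.25 mmol/kg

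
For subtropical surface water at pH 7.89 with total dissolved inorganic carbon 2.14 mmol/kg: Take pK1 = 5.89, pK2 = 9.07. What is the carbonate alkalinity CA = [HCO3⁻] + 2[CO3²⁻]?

CA = 2.25 mmol/kg

CA = [HCO3⁻] + 2[CO3²⁻] = (α₁ + 2α₂)·DIC
At pH 7.89: [H⁺]/K1 = 10^-2.00 = 0.010000, K2/[H⁺] = 10^-1.18 = 0.066069
α₁ = 1/(1 + 0.010000 + 0.066069) = 1/1.0761 = 0.9293; α₂ = α₁·K2/[H⁺] = 0.06140
α₁ + 2α₂ = 1.0521
CA = 1.0521 × 2.14 = 2.25 mmol/kg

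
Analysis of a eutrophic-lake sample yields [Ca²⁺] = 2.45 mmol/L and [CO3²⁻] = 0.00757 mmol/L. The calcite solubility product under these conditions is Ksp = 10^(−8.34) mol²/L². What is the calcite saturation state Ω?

Ksp = 10^(−8.34) = 4.571×10^-9
Ω = [Ca²⁺][CO3²⁻]/Ksp = (2.45×10^-3)(0.00757×10^-3) / 4.571×10^-9 = 4.06

Ω = 4.06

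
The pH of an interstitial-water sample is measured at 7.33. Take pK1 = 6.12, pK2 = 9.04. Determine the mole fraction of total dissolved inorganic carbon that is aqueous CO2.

α₀ = 1 / (1 + K1/[H⁺] + K1K2/[H⁺]²) = 1 / (1 + 10^+1.21 + 10^-0.50)
   = 1 / (1 + 16.218 + 0.31623) = 1/17.534 = 0.05703

α₀ = 0.0570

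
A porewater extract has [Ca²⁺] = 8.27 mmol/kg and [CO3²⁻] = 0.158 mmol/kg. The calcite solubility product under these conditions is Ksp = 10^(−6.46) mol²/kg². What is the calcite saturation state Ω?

Ksp = 10^(−6.46) = 3.467×10^-7
Ω = [Ca²⁺][CO3²⁻]/Ksp = (8.27×10^-3)(0.158×10^-3) / 3.467×10^-7 = 3.77

Ω = 3.77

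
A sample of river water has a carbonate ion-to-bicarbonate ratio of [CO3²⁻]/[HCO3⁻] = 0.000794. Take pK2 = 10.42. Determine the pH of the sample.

pH = 7.32

From K2 = [H⁺][CO3²⁻]/[HCO3⁻]:  pH = pK2 + log₁₀([CO3²⁻]/[HCO3⁻])
log₁₀(0.000794) = -3.100
pH = 10.42 + (-3.100) = 7.32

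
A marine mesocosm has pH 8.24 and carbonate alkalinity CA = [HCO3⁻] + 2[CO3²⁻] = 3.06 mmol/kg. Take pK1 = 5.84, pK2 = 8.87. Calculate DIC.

CA = [HCO3⁻] + 2[CO3²⁻] = (α₁ + 2α₂)·DIC
At pH 8.24: [H⁺]/K1 = 10^-2.40 = 0.0039811, K2/[H⁺] = 10^-0.63 = 0.23442
α₁ = 1/(1 + 0.0039811 + 0.23442) = 1/1.2384 = 0.8075; α₂ = α₁·K2/[H⁺] = 0.1893
α₁ + 2α₂ = 1.1861
DIC = CA / (α₁ + 2α₂) = 3.06 / 1.1861 = 2.58 mmol/kg

DIC = 2.58 mmol/kg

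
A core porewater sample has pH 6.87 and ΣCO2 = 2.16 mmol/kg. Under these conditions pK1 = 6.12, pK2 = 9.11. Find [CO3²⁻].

[CO3²⁻] = 10.5 μmol/kg

α₂ = 1 / (1 + [H⁺]/K2 + [H⁺]²/(K1K2)) = 1 / (1 + 10^+2.24 + 10^+1.49)
   = 1 / (1 + 173.78 + 30.903) = 1/205.68 = 0.004862
[CO3²⁻] = α₂ × DIC = 0.004862 × 2.16 = 0.0105 mmol/kg = 10.5 μmol/kg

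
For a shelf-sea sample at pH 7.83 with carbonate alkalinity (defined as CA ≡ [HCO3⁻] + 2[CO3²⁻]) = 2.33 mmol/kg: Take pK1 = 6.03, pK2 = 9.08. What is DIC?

DIC = 2.25 mmol/kg

CA = [HCO3⁻] + 2[CO3²⁻] = (α₁ + 2α₂)·DIC
At pH 7.83: [H⁺]/K1 = 10^-1.80 = 0.015849, K2/[H⁺] = 10^-1.25 = 0.056234
α₁ = 1/(1 + 0.015849 + 0.056234) = 1/1.0721 = 0.9328; α₂ = α₁·K2/[H⁺] = 0.05245
α₁ + 2α₂ = 1.0377
DIC = CA / (α₁ + 2α₂) = 2.33 / 1.0377 = 2.25 mmol/kg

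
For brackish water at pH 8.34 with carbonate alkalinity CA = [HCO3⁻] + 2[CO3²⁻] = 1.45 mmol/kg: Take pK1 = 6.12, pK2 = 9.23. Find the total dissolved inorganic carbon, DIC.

CA = [HCO3⁻] + 2[CO3²⁻] = (α₁ + 2α₂)·DIC
At pH 8.34: [H⁺]/K1 = 10^-2.22 = 0.0060256, K2/[H⁺] = 10^-0.89 = 0.12882
α₁ = 1/(1 + 0.0060256 + 0.12882) = 1/1.1349 = 0.8812; α₂ = α₁·K2/[H⁺] = 0.1135
α₁ + 2α₂ = 1.1082
DIC = CA / (α₁ + 2α₂) = 1.45 / 1.1082 = 1.31 mmol/kg

DIC = 1.31 mmol/kg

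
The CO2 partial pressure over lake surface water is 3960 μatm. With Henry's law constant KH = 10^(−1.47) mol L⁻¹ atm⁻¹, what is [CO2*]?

KH = 10^(−1.47) = 3.388×10^-2 mol L⁻¹ atm⁻¹
[CO2*] = KH · pCO2 = 3.388×10^-2 × 3960×10^-6 atm = 1.34×10^-4 mol/L

[CO2*] = 134 μmol/L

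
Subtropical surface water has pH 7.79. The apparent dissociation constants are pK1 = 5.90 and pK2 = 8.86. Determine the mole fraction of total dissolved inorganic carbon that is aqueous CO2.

α₀ = 1 / (1 + K1/[H⁺] + K1K2/[H⁺]²) = 1 / (1 + 10^+1.89 + 10^+0.82)
   = 1 / (1 + 77.625 + 6.6069) = 1/85.232 = 0.01173

α₀ = 0.0117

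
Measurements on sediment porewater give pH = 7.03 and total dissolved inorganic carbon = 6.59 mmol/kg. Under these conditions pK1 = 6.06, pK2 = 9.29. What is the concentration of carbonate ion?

α₂ = 1 / (1 + [H⁺]/K2 + [H⁺]²/(K1K2)) = 1 / (1 + 10^+2.26 + 10^+1.29)
   = 1 / (1 + 181.97 + 19.498) = 1/202.47 = 0.004939
[CO3²⁻] = α₂ × DIC = 0.004939 × 6.59 = 0.0325 mmol/kg

[CO3²⁻] = 0.0325 mmol/kg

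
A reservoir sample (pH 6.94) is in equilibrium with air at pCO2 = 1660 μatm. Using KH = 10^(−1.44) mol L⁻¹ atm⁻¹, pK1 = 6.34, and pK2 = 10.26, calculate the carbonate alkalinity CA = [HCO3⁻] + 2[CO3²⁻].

CA = 0.240 mmol/L

[CO2*] = KH · pCO2 = 10^(−1.44) × 1660×10^-6 = 6.027×10^-5 mol/L
α₀ = 1/(1 + K1/[H⁺] + K1K2/[H⁺]²) = 1/(1 + 10^+0.60 + 10^-2.72) = 0.2007
DIC = [CO2*]/α₀ = 6.027×10^-5 / 0.2007 = 0.3003 mmol/L
CA = (α₁ + 2α₂)·DIC = (0.7989 + 2×0.0003824) × 0.3003 = 0.240 mmol/L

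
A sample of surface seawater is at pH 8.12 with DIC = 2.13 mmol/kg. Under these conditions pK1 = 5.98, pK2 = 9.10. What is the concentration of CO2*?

α₀ = 1 / (1 + K1/[H⁺] + K1K2/[H⁺]²) = 1 / (1 + 10^+2.14 + 10^+1.16)
   = 1 / (1 + 138.04 + 14.454) = 1/153.49 = 0.006515
[CO2*] = α₀ × DIC = 0.006515 × 2.13 = 0.0139 mmol/kg = 13.9 μmol/kg

[CO2*] = 13.9 μmol/kg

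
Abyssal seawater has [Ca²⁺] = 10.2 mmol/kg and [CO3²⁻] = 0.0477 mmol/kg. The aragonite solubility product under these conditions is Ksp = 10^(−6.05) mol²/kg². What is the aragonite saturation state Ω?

Ω = 0.546

Ksp = 10^(−6.05) = 8.913×10^-7
Ω = [Ca²⁺][CO3²⁻]/Ksp = (10.2×10^-3)(0.0477×10^-3) / 8.913×10^-7 = 0.546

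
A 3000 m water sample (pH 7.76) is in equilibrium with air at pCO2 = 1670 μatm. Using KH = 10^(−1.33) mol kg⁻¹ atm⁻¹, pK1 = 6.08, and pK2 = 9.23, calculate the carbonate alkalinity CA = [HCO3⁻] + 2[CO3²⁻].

CA = 3.99 mmol/kg

[CO2*] = KH · pCO2 = 10^(−1.33) × 1670×10^-6 = 7.811×10^-5 mol/kg
α₀ = 1/(1 + K1/[H⁺] + K1K2/[H⁺]²) = 1/(1 + 10^+1.68 + 10^+0.21) = 0.01981
DIC = [CO2*]/α₀ = 7.811×10^-5 / 0.01981 = 3.943 mmol/kg
CA = (α₁ + 2α₂)·DIC = (0.9481 + 2×0.03212) × 3.943 = 3.99 mmol/kg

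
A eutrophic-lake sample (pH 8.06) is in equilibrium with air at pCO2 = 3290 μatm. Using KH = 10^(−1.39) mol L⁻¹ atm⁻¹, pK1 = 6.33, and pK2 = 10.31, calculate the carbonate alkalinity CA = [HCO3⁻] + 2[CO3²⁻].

CA = 7.28 mmol/L

[CO2*] = KH · pCO2 = 10^(−1.39) × 3290×10^-6 = 1.340×10^-4 mol/L
α₀ = 1/(1 + K1/[H⁺] + K1K2/[H⁺]²) = 1/(1 + 10^+1.73 + 10^-0.52) = 0.01818
DIC = [CO2*]/α₀ = 1.340×10^-4 / 0.01818 = 7.372 mmol/L
CA = (α₁ + 2α₂)·DIC = (0.9763 + 2×0.005490) × 7.372 = 7.28 mmol/L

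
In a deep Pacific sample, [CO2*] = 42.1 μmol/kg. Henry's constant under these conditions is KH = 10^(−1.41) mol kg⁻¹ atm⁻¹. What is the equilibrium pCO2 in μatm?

pCO2 = 1080 μatm

KH = 10^(−1.41) = 3.890×10^-2 mol kg⁻¹ atm⁻¹
pCO2 = [CO2*]/KH = 42.1×10^-6 / 3.890×10^-2 = 1.08×10^-3 atm = 1080 μatm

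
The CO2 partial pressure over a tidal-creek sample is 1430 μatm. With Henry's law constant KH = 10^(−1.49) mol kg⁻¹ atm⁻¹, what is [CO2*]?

KH = 10^(−1.49) = 3.236×10^-2 mol kg⁻¹ atm⁻¹
[CO2*] = KH · pCO2 = 3.236×10^-2 × 1430×10^-6 atm = 4.63×10^-5 mol/kg

[CO2*] = 46.3 μmol/kg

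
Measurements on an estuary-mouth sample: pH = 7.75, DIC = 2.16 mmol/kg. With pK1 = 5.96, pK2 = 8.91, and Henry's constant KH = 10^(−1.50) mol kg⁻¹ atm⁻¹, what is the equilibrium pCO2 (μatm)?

pCO2 = 1020 μatm

α₀ = 1 / (1 + K1/[H⁺] + K1K2/[H⁺]²) = 1 / (1 + 10^+1.79 + 10^+0.63)
   = 1 / (1 + 61.660 + 4.2658) = 1/66.925 = 0.01494
[CO2*] = α₀ × DIC = 0.01494 × 2.16 = 0.03227 mmol/kg
pCO2 = [CO2*]/KH = 3.227×10^-5 / 3.162×10^-2 = 1020 μatm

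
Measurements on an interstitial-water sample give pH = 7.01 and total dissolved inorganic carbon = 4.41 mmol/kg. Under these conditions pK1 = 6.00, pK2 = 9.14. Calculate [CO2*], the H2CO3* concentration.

[CO2*] = 0.390 mmol/kg

α₀ = 1 / (1 + K1/[H⁺] + K1K2/[H⁺]²) = 1 / (1 + 10^+1.01 + 10^-1.12)
   = 1 / (1 + 10.233 + 0.075858) = 1/11.309 = 0.08843
[CO2*] = α₀ × DIC = 0.08843 × 4.41 = 0.390 mmol/kg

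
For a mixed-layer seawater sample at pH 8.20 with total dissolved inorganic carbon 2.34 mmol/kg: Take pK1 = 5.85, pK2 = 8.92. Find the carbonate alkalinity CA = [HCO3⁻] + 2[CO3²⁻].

CA = 2.70 mmol/kg

CA = [HCO3⁻] + 2[CO3²⁻] = (α₁ + 2α₂)·DIC
At pH 8.20: [H⁺]/K1 = 10^-2.35 = 0.0044668, K2/[H⁺] = 10^-0.72 = 0.19055
α₁ = 1/(1 + 0.0044668 + 0.19055) = 1/1.1950 = 0.8368; α₂ = α₁·K2/[H⁺] = 0.1595
α₁ + 2α₂ = 1.1557
CA = 1.1557 × 2.34 = 2.70 mmol/kg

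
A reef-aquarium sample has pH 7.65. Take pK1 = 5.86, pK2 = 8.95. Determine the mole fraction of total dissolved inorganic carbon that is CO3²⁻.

α₂ = 0.0470

α₂ = 1 / (1 + [H⁺]/K2 + [H⁺]²/(K1K2)) = 1 / (1 + 10^+1.30 + 10^-0.49)
   = 1 / (1 + 19.953 + 0.32359) = 1/21.276 = 0.04700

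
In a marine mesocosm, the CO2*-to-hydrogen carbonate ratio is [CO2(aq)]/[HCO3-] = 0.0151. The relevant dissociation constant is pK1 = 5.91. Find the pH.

pH = 7.73

From K1 = [H⁺][HCO3-]/[CO2(aq)]:  pH = pK1 − log₁₀([CO2(aq)]/[HCO3-])
log₁₀(0.0151) = -1.821
pH = 5.91 − (-1.821) = 7.73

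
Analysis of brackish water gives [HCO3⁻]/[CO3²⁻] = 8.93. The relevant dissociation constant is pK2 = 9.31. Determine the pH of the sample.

From K2 = [H⁺][CO3²⁻]/[HCO3⁻]:  pH = pK2 − log₁₀([HCO3⁻]/[CO3²⁻])
log₁₀(8.93) = +0.951
pH = 9.31 − (+0.951) = 8.36

pH = 8.36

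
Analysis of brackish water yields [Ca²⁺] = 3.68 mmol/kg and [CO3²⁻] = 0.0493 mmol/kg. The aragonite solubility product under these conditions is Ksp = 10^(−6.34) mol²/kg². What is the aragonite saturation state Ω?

Ksp = 10^(−6.34) = 4.571×10^-7
Ω = [Ca²⁺][CO3²⁻]/Ksp = (3.68×10^-3)(0.0493×10^-3) / 4.571×10^-7 = 0.397

Ω = 0.397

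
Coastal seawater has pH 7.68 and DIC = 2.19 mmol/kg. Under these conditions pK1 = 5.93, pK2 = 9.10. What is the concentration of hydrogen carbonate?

[HCO3⁻] = 2.07 mmol/kg

α₁ = 1 / (1 + [H⁺]/K1 + K2/[H⁺]) = 1 / (1 + 10^-1.75 + 10^-1.42)
   = 1 / (1 + 0.017783 + 0.038019) = 1/1.0558 = 0.9471
[HCO3⁻] = α₁ × DIC = 0.9471 × 2.19 = 2.07 mmol/kg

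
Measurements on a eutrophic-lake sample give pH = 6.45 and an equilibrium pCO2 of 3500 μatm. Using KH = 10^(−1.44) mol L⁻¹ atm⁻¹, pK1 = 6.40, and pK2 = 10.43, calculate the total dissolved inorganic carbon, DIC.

DIC = 0.270 mmol/L

[CO2*] = KH · pCO2 = 10^(−1.44) × 3500×10^-6 = 1.271×10^-4 mol/L
α₀ = 1/(1 + K1/[H⁺] + K1K2/[H⁺]²) = 1/(1 + 10^+0.05 + 10^-3.93) = 0.4712
DIC = [CO2*]/α₀ = 1.271×10^-4 / 0.4712 = 0.270 mmol/L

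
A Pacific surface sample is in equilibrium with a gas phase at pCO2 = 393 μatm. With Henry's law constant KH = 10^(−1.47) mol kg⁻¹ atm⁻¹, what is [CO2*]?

[CO2*] = 13.3 μmol/kg

KH = 10^(−1.47) = 3.388×10^-2 mol kg⁻¹ atm⁻¹
[CO2*] = KH · pCO2 = 3.388×10^-2 × 393×10^-6 atm = 1.33×10^-5 mol/kg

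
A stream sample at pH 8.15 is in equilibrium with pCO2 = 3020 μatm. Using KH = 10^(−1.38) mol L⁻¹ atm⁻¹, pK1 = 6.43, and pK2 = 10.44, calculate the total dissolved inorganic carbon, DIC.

[CO2*] = KH · pCO2 = 10^(−1.38) × 3020×10^-6 = 1.259×10^-4 mol/L
α₀ = 1/(1 + K1/[H⁺] + K1K2/[H⁺]²) = 1/(1 + 10^+1.72 + 10^-0.57) = 0.01860
DIC = [CO2*]/α₀ = 1.259×10^-4 / 0.01860 = 6.77 mmol/L

DIC = 6.77 mmol/L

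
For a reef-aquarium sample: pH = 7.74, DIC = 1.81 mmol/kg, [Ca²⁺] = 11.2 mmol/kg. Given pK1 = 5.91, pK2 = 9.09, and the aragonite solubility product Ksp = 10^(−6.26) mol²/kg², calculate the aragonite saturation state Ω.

Ω = 1.56

α₂ = 1 / (1 + [H⁺]/K2 + [H⁺]²/(K1K2)) = 1 / (1 + 10^+1.35 + 10^-0.48)
   = 1 / (1 + 22.387 + 0.33113) = 1/23.718 = 0.04216
[CO3²⁻] = α₂ × DIC = 0.04216 × 1.81 = 0.07631 mmol/kg
Ksp = 10^(−6.26) = 5.495×10^-7
Ω = [Ca²⁺][CO3²⁻]/Ksp = (11.2×10^-3)(7.631×10^-5) / 5.495×10^-7 = 1.56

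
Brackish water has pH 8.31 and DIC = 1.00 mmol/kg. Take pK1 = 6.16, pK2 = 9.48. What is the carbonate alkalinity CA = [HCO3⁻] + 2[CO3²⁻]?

CA = [HCO3⁻] + 2[CO3²⁻] = (α₁ + 2α₂)·DIC
At pH 8.31: [H⁺]/K1 = 10^-2.15 = 0.0070795, K2/[H⁺] = 10^-1.17 = 0.067608
α₁ = 1/(1 + 0.0070795 + 0.067608) = 1/1.0747 = 0.9305; α₂ = α₁·K2/[H⁺] = 0.06291
α₁ + 2α₂ = 1.0563
CA = 1.0563 × 1.00 = 1.06 mmol/kg

CA = 1.06 mmol/kg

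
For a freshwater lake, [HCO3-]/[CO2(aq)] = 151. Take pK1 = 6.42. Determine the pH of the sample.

From K1 = [H⁺][HCO3-]/[CO2(aq)]:  pH = pK1 + log₁₀([HCO3-]/[CO2(aq)])
log₁₀(151) = +2.179
pH = 6.42 + (+2.179) = 8.60

pH = 8.60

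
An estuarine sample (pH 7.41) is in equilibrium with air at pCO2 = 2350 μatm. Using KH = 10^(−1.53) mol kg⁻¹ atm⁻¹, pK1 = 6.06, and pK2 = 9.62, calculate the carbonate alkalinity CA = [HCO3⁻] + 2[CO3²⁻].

[CO2*] = KH · pCO2 = 10^(−1.53) × 2350×10^-6 = 6.935×10^-5 mol/kg
α₀ = 1/(1 + K1/[H⁺] + K1K2/[H⁺]²) = 1/(1 + 10^+1.35 + 10^-0.86) = 0.04251
DIC = [CO2*]/α₀ = 6.935×10^-5 / 0.04251 = 1.632 mmol/kg
CA = (α₁ + 2α₂)·DIC = (0.9516 + 2×0.005868) × 1.632 = 1.57 mmol/kg

CA = 1.57 mmol/kg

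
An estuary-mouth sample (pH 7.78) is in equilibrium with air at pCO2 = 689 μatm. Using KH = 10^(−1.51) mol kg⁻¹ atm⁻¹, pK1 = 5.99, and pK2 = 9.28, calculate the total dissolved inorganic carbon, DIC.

DIC = 1.38 mmol/kg

[CO2*] = KH · pCO2 = 10^(−1.51) × 689×10^-6 = 2.129×10^-5 mol/kg
α₀ = 1/(1 + K1/[H⁺] + K1K2/[H⁺]²) = 1/(1 + 10^+1.79 + 10^+0.29) = 0.01548
DIC = [CO2*]/α₀ = 2.129×10^-5 / 0.01548 = 1.38 mmol/kg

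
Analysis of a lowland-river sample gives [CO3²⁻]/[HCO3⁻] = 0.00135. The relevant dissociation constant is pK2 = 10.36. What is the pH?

From K2 = [H⁺][CO3²⁻]/[HCO3⁻]:  pH = pK2 + log₁₀([CO3²⁻]/[HCO3⁻])
log₁₀(0.00135) = -2.870
pH = 10.36 + (-2.870) = 7.49

pH = 7.49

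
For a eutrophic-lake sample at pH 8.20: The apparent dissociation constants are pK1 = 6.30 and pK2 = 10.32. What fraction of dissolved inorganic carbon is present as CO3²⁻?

α₂ = 0.00744

α₂ = 1 / (1 + [H⁺]/K2 + [H⁺]²/(K1K2)) = 1 / (1 + 10^+2.12 + 10^+0.22)
   = 1 / (1 + 131.83 + 1.6596) = 1/134.49 = 0.007436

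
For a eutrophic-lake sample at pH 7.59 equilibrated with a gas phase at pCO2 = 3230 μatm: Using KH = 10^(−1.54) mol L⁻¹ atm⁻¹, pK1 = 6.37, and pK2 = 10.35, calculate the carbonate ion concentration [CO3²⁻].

[CO2*] = KH · pCO2 = 10^(−1.54) × 3230×10^-6 = 9.315×10^-5 mol/L
α₀ = 1/(1 + K1/[H⁺] + K1K2/[H⁺]²) = 1/(1 + 10^+1.22 + 10^-1.54) = 0.05674
DIC = [CO2*]/α₀ = 9.315×10^-5 / 0.05674 = 1.642 mmol/L
[CO3²⁻] = α₂·DIC; α₂ = 0.001636, so [CO3²⁻] = 0.001636 × 1.642 = 0.00269 mmol/L = 2.69 μmol/L

[CO3²⁻] = 2.69 μmol/L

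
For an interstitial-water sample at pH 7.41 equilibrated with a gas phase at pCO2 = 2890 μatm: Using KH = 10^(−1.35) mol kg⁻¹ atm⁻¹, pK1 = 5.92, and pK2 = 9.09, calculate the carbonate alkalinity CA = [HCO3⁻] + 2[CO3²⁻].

[CO2*] = KH · pCO2 = 10^(−1.35) × 2890×10^-6 = 1.291×10^-4 mol/kg
α₀ = 1/(1 + K1/[H⁺] + K1K2/[H⁺]²) = 1/(1 + 10^+1.49 + 10^-0.19) = 0.03072
DIC = [CO2*]/α₀ = 1.291×10^-4 / 0.03072 = 4.202 mmol/kg
CA = (α₁ + 2α₂)·DIC = (0.9494 + 2×0.01984) × 4.202 = 4.16 mmol/kg

CA = 4.16 mmol/kg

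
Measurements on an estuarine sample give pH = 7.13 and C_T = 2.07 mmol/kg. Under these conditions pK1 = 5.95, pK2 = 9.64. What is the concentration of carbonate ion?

α₂ = 1 / (1 + [H⁺]/K2 + [H⁺]²/(K1K2)) = 1 / (1 + 10^+2.51 + 10^+1.33)
   = 1 / (1 + 323.59 + 21.380) = 1/345.97 = 0.002890
[CO3²⁻] = α₂ × DIC = 0.002890 × 2.07 = 0.00598 mmol/kg = 5.98 μmol/kg

[CO3²⁻] = 5.98 μmol/kg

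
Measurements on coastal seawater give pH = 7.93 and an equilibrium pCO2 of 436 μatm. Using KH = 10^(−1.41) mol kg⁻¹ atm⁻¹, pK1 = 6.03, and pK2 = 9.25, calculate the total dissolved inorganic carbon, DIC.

[CO2*] = KH · pCO2 = 10^(−1.41) × 436×10^-6 = 1.696×10^-5 mol/kg
α₀ = 1/(1 + K1/[H⁺] + K1K2/[H⁺]²) = 1/(1 + 10^+1.90 + 10^+0.58) = 0.01187
DIC = [CO2*]/α₀ = 1.696×10^-5 / 0.01187 = 1.43 mmol/kg

DIC = 1.43 mmol/kg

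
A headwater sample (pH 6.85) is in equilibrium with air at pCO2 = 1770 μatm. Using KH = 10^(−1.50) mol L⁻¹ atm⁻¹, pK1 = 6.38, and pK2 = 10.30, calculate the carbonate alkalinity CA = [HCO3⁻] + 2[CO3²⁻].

CA = 0.165 mmol/L

[CO2*] = KH · pCO2 = 10^(−1.50) × 1770×10^-6 = 5.597×10^-5 mol/L
α₀ = 1/(1 + K1/[H⁺] + K1K2/[H⁺]²) = 1/(1 + 10^+0.47 + 10^-2.98) = 0.2530
DIC = [CO2*]/α₀ = 5.597×10^-5 / 0.2530 = 0.2212 mmol/L
CA = (α₁ + 2α₂)·DIC = (0.7467 + 2×0.0002649) × 0.2212 = 0.165 mmol/L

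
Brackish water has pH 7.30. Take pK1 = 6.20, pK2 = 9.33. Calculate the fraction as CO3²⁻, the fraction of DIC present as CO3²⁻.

α₂ = 1 / (1 + [H⁺]/K2 + [H⁺]²/(K1K2)) = 1 / (1 + 10^+2.03 + 10^+0.93)
   = 1 / (1 + 107.15 + 8.5114) = 1/116.66 = 0.008572

α₂ = 0.00857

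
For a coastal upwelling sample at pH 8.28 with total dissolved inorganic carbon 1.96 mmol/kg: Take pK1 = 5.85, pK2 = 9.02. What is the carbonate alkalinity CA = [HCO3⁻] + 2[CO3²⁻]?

CA = [HCO3⁻] + 2[CO3²⁻] = (α₁ + 2α₂)·DIC
At pH 8.28: [H⁺]/K1 = 10^-2.43 = 0.0037154, K2/[H⁺] = 10^-0.74 = 0.18197
α₁ = 1/(1 + 0.0037154 + 0.18197) = 1/1.1857 = 0.8434; α₂ = α₁·K2/[H⁺] = 0.1535
α₁ + 2α₂ = 1.1503
CA = 1.1503 × 1.96 = 2.25 mmol/kg

CA = 2.25 mmol/kg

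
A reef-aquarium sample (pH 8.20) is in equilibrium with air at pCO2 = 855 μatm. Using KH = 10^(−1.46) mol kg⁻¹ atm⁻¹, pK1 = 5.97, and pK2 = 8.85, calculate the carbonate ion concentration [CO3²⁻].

[CO3²⁻] = 1.13 mmol/kg

[CO2*] = KH · pCO2 = 10^(−1.46) × 855×10^-6 = 2.965×10^-5 mol/kg
α₀ = 1/(1 + K1/[H⁺] + K1K2/[H⁺]²) = 1/(1 + 10^+2.23 + 10^+1.58) = 0.004788
DIC = [CO2*]/α₀ = 2.965×10^-5 / 0.004788 = 6.191 mmol/kg
[CO3²⁻] = α₂·DIC; α₂ = 0.1820, so [CO3²⁻] = 0.1820 × 6.191 = 1.13 mmol/kg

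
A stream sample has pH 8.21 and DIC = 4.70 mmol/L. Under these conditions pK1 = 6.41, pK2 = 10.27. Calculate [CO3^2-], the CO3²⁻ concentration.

α₂ = 1 / (1 + [H⁺]/K2 + [H⁺]²/(K1K2)) = 1 / (1 + 10^+2.06 + 10^+0.26)
   = 1 / (1 + 114.82 + 1.8197) = 1/117.64 = 0.008501
[CO3²⁻] = α₂ × DIC = 0.008501 × 4.70 = 0.0400 mmol/L

[CO3²⁻] = 0.0400 mmol/L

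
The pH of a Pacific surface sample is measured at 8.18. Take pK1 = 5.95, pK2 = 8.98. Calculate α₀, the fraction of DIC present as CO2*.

α₀ = 0.00506

α₀ = 1 / (1 + K1/[H⁺] + K1K2/[H⁺]²) = 1 / (1 + 10^+2.23 + 10^+1.43)
   = 1 / (1 + 169.82 + 26.915) = 1/197.74 = 0.005057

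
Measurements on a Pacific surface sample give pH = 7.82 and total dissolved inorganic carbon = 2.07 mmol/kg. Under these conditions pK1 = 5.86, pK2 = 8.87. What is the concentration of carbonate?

[CO3²⁻] = 0.168 mmol/kg

α₂ = 1 / (1 + [H⁺]/K2 + [H⁺]²/(K1K2)) = 1 / (1 + 10^+1.05 + 10^-0.91)
   = 1 / (1 + 11.220 + 0.12303) = 1/12.343 = 0.08102
[CO3²⁻] = α₂ × DIC = 0.08102 × 2.07 = 0.168 mmol/kg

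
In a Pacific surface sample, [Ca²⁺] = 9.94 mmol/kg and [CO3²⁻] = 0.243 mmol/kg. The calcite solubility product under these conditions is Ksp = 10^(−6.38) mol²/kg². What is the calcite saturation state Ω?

Ω = 5.79

Ksp = 10^(−6.38) = 4.169×10^-7
Ω = [Ca²⁺][CO3²⁻]/Ksp = (9.94×10^-3)(0.243×10^-3) / 4.169×10^-7 = 5.79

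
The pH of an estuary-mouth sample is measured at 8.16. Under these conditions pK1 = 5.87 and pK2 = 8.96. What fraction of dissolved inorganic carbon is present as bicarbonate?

α₁ = 0.859

α₁ = 1 / (1 + [H⁺]/K1 + K2/[H⁺]) = 1 / (1 + 10^-2.29 + 10^-0.80)
   = 1 / (1 + 0.0051286 + 0.15849) = 1/1.1636 = 0.8594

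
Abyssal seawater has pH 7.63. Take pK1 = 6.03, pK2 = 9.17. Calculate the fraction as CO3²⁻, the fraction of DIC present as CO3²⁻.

α₂ = 0.0274

α₂ = 1 / (1 + [H⁺]/K2 + [H⁺]²/(K1K2)) = 1 / (1 + 10^+1.54 + 10^-0.06)
   = 1 / (1 + 34.674 + 0.87096) = 1/36.545 = 0.02736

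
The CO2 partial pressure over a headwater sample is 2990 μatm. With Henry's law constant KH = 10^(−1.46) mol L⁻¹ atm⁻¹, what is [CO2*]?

KH = 10^(−1.46) = 3.467×10^-2 mol L⁻¹ atm⁻¹
[CO2*] = KH · pCO2 = 3.467×10^-2 × 2990×10^-6 atm = 1.04×10^-4 mol/L

[CO2*] = 104 μmol/L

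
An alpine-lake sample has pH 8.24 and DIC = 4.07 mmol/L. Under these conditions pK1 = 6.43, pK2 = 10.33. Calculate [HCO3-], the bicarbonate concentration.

α₁ = 1 / (1 + [H⁺]/K1 + K2/[H⁺]) = 1 / (1 + 10^-1.81 + 10^-2.09)
   = 1 / (1 + 0.015488 + 0.0081283) = 1/1.0236 = 0.9769
[HCO3⁻] = α₁ × DIC = 0.9769 × 4.07 = 3.98 mmol/L

[HCO3⁻] = 3.98 mmol/L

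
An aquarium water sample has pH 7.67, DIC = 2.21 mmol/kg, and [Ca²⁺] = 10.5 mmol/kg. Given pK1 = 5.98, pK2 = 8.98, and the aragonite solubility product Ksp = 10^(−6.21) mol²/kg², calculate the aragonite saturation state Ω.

α₂ = 1 / (1 + [H⁺]/K2 + [H⁺]²/(K1K2)) = 1 / (1 + 10^+1.31 + 10^-0.38)
   = 1 / (1 + 20.417 + 0.41687) = 1/21.834 = 0.04580
[CO3²⁻] = α₂ × DIC = 0.04580 × 2.21 = 0.1012 mmol/kg
Ksp = 10^(−6.21) = 6.166×10^-7
Ω = [Ca²⁺][CO3²⁻]/Ksp = (10.5×10^-3)(1.012×10^-4) / 6.166×10^-7 = 1.72

Ω = 1.72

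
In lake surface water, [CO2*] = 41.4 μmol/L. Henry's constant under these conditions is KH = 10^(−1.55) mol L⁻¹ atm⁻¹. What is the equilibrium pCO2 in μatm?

KH = 10^(−1.55) = 2.818×10^-2 mol L⁻¹ atm⁻¹
pCO2 = [CO2*]/KH = 41.4×10^-6 / 2.818×10^-2 = 1.47×10^-3 atm = 1470 μatm

pCO2 = 1470 μatm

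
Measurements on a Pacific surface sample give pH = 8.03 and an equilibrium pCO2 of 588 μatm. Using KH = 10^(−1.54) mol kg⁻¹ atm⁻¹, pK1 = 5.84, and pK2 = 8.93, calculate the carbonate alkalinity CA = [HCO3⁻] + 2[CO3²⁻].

CA = 3.29 mmol/kg

[CO2*] = KH · pCO2 = 10^(−1.54) × 588×10^-6 = 1.696×10^-5 mol/kg
α₀ = 1/(1 + K1/[H⁺] + K1K2/[H⁺]²) = 1/(1 + 10^+2.19 + 10^+1.29) = 0.005702
DIC = [CO2*]/α₀ = 1.696×10^-5 / 0.005702 = 2.974 mmol/kg
CA = (α₁ + 2α₂)·DIC = (0.8831 + 2×0.1112) × 2.974 = 3.29 mmol/kg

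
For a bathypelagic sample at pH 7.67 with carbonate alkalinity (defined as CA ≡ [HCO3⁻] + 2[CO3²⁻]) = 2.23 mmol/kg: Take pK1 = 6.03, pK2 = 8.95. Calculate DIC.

CA = [HCO3⁻] + 2[CO3²⁻] = (α₁ + 2α₂)·DIC
At pH 7.67: [H⁺]/K1 = 10^-1.64 = 0.022909, K2/[H⁺] = 10^-1.28 = 0.052481
α₁ = 1/(1 + 0.022909 + 0.052481) = 1/1.0754 = 0.9299; α₂ = α₁·K2/[H⁺] = 0.04880
α₁ + 2α₂ = 1.0275
DIC = CA / (α₁ + 2α₂) = 2.23 / 1.0275 = 2.17 mmol/kg

DIC = 2.17 mmol/kg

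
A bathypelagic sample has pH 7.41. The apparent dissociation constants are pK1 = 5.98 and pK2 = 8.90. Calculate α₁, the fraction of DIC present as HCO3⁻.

α₁ = 1 / (1 + [H⁺]/K1 + K2/[H⁺]) = 1 / (1 + 10^-1.43 + 10^-1.49)
   = 1 / (1 + 0.037154 + 0.032359) = 1/1.0695 = 0.9350

α₁ = 0.935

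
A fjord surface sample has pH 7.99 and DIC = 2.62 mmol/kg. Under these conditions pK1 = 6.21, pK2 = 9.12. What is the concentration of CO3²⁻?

[CO3²⁻] = 0.178 mmol/kg

α₂ = 1 / (1 + [H⁺]/K2 + [H⁺]²/(K1K2)) = 1 / (1 + 10^+1.13 + 10^-0.65)
   = 1 / (1 + 13.490 + 0.22387) = 1/14.714 = 0.06796
[CO3²⁻] = α₂ × DIC = 0.06796 × 2.62 = 0.178 mmol/kg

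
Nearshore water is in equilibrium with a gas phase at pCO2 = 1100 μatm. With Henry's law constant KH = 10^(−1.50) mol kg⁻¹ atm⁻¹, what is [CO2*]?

KH = 10^(−1.50) = 3.162×10^-2 mol kg⁻¹ atm⁻¹
[CO2*] = KH · pCO2 = 3.162×10^-2 × 1100×10^-6 atm = 3.48×10^-5 mol/kg

[CO2*] = 34.8 μmol/kg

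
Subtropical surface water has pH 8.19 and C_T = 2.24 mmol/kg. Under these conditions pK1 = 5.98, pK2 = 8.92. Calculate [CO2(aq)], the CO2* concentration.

[CO2*] = 11.6 μmol/kg

α₀ = 1 / (1 + K1/[H⁺] + K1K2/[H⁺]²) = 1 / (1 + 10^+2.21 + 10^+1.48)
   = 1 / (1 + 162.18 + 30.200) = 1/193.38 = 0.005171
[CO2*] = α₀ × DIC = 0.005171 × 2.24 = 0.0116 mmol/kg = 11.6 μmol/kg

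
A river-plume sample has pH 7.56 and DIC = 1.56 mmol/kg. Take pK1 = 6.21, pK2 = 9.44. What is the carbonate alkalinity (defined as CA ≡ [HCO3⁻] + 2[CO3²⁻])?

CA = 1.51 mmol/kg

CA = [HCO3⁻] + 2[CO3²⁻] = (α₁ + 2α₂)·DIC
At pH 7.56: [H⁺]/K1 = 10^-1.35 = 0.044668, K2/[H⁺] = 10^-1.88 = 0.013183
α₁ = 1/(1 + 0.044668 + 0.013183) = 1/1.0579 = 0.9453; α₂ = α₁·K2/[H⁺] = 0.01246
α₁ + 2α₂ = 0.9702
CA = 0.9702 × 1.56 = 1.51 mmol/kg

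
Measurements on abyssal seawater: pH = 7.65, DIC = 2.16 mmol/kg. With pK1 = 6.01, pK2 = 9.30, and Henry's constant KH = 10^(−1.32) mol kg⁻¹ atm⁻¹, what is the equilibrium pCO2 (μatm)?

pCO2 = 989 μatm

α₀ = 1 / (1 + K1/[H⁺] + K1K2/[H⁺]²) = 1 / (1 + 10^+1.64 + 10^-0.01)
   = 1 / (1 + 43.652 + 0.97724) = 1/45.629 = 0.02192
[CO2*] = α₀ × DIC = 0.02192 × 2.16 = 0.04734 mmol/kg
pCO2 = [CO2*]/KH = 4.734×10^-5 / 4.786×10^-2 = 989 μatm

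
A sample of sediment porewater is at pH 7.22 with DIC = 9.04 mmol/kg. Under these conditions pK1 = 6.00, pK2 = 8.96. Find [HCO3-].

α₁ = 1 / (1 + [H⁺]/K1 + K2/[H⁺]) = 1 / (1 + 10^-1.22 + 10^-1.74)
   = 1 / (1 + 0.060256 + 0.018197) = 1/1.0785 = 0.9273
[HCO3⁻] = α₁ × DIC = 0.9273 × 9.04 = 8.38 mmol/kg

[HCO3⁻] = 8.38 mmol/kg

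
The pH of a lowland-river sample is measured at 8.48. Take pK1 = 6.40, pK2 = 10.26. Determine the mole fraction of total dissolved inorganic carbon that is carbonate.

α₂ = 0.0162

α₂ = 1 / (1 + [H⁺]/K2 + [H⁺]²/(K1K2)) = 1 / (1 + 10^+1.78 + 10^-0.30)
   = 1 / (1 + 60.256 + 0.50119) = 1/61.757 = 0.01619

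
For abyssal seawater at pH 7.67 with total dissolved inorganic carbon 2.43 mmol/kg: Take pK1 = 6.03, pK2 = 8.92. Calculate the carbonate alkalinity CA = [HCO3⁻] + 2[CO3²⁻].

CA = [HCO3⁻] + 2[CO3²⁻] = (α₁ + 2α₂)·DIC
At pH 7.67: [H⁺]/K1 = 10^-1.64 = 0.022909, K2/[H⁺] = 10^-1.25 = 0.056234
α₁ = 1/(1 + 0.022909 + 0.056234) = 1/1.0791 = 0.9267; α₂ = α₁·K2/[H⁺] = 0.05211
α₁ + 2α₂ = 1.0309
CA = 1.0309 × 2.43 = 2.51 mmol/kg

CA = 2.51 mmol/kg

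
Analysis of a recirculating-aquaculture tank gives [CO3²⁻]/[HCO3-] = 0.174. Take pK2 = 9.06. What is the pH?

pH = 8.30

From K2 = [H⁺][CO3²⁻]/[HCO3-]:  pH = pK2 + log₁₀([CO3²⁻]/[HCO3-])
log₁₀(0.174) = -0.759
pH = 9.06 + (-0.759) = 8.30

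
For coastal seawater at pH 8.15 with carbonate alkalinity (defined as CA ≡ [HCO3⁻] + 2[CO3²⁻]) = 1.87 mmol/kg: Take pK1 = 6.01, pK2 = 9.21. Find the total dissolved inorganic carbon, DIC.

CA = [HCO3⁻] + 2[CO3²⁻] = (α₁ + 2α₂)·DIC
At pH 8.15: [H⁺]/K1 = 10^-2.14 = 0.0072444, K2/[H⁺] = 10^-1.06 = 0.087096
α₁ = 1/(1 + 0.0072444 + 0.087096) = 1/1.0943 = 0.9138; α₂ = α₁·K2/[H⁺] = 0.07959
α₁ + 2α₂ = 1.0730
DIC = CA / (α₁ + 2α₂) = 1.87 / 1.0730 = 1.74 mmol/kg

DIC = 1.74 mmol/kg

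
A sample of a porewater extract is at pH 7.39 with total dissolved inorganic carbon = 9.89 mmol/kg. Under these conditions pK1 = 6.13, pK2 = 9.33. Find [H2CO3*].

[CO2*] = 0.510 mmol/kg

α₀ = 1 / (1 + K1/[H⁺] + K1K2/[H⁺]²) = 1 / (1 + 10^+1.26 + 10^-0.68)
   = 1 / (1 + 18.197 + 0.20893) = 1/19.406 = 0.05153
[CO2*] = α₀ × DIC = 0.05153 × 9.89 = 0.510 mmol/kg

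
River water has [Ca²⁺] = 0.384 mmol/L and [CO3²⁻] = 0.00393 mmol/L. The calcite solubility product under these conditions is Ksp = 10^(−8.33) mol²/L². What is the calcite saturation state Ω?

Ksp = 10^(−8.33) = 4.677×10^-9
Ω = [Ca²⁺][CO3²⁻]/Ksp = (0.384×10^-3)(0.00393×10^-3) / 4.677×10^-9 = 0.323

Ω = 0.323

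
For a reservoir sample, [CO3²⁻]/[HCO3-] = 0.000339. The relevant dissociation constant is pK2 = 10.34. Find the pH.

From K2 = [H⁺][CO3²⁻]/[HCO3-]:  pH = pK2 + log₁₀([CO3²⁻]/[HCO3-])
log₁₀(0.000339) = -3.470
pH = 10.34 + (-3.470) = 6.87

pH = 6.87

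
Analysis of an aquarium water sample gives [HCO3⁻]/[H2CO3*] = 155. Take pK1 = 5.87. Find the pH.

From K1 = [H⁺][HCO3⁻]/[H2CO3*]:  pH = pK1 + log₁₀([HCO3⁻]/[H2CO3*])
log₁₀(155) = +2.190
pH = 5.87 + (+2.190) = 8.06

pH = 8.06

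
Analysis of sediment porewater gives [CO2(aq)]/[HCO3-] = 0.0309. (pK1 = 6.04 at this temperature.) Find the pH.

pH = 7.55

From K1 = [H⁺][HCO3-]/[CO2(aq)]:  pH = pK1 − log₁₀([CO2(aq)]/[HCO3-])
log₁₀(0.0309) = -1.510
pH = 6.04 − (-1.510) = 7.55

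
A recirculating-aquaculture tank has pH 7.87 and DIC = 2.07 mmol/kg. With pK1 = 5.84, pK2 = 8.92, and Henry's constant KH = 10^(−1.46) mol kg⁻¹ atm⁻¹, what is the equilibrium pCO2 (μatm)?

pCO2 = 507 μatm

α₀ = 1 / (1 + K1/[H⁺] + K1K2/[H⁺]²) = 1 / (1 + 10^+2.03 + 10^+0.98)
   = 1 / (1 + 107.15 + 9.5499) = 1/117.70 = 0.008496
[CO2*] = α₀ × DIC = 0.008496 × 2.07 = 0.01759 mmol/kg = 17.59 μmol/kg
pCO2 = [CO2*]/KH = 1.759×10^-5 / 3.467×10^-2 = 507 μatm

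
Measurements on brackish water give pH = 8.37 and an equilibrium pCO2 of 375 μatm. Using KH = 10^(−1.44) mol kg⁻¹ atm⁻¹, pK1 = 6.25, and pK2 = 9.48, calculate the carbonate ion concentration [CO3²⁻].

[CO2*] = KH · pCO2 = 10^(−1.44) × 375×10^-6 = 1.362×10^-5 mol/kg
α₀ = 1/(1 + K1/[H⁺] + K1K2/[H⁺]²) = 1/(1 + 10^+2.12 + 10^+1.01) = 0.006990
DIC = [CO2*]/α₀ = 1.362×10^-5 / 0.006990 = 1.948 mmol/kg
[CO3²⁻] = α₂·DIC; α₂ = 0.07153, so [CO3²⁻] = 0.07153 × 1.948 = 0.139 mmol/kg

[CO3²⁻] = 0.139 mmol/kg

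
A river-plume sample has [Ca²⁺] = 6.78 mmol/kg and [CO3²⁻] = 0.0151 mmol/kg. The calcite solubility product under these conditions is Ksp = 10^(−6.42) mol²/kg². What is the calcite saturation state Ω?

Ksp = 10^(−6.42) = 3.802×10^-7
Ω = [Ca²⁺][CO3²⁻]/Ksp = (6.78×10^-3)(0.0151×10^-3) / 3.802×10^-7 = 0.269

Ω = 0.269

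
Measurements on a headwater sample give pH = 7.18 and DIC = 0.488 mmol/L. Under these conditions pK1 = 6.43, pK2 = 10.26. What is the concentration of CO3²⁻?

α₂ = 1 / (1 + [H⁺]/K2 + [H⁺]²/(K1K2)) = 1 / (1 + 10^+3.08 + 10^+2.33)
   = 1 / (1 + 1202.3 + 213.80) = 1/1417.1 = 0.0007057
[CO3²⁻] = α₂ × DIC = 0.0007057 × 0.488 = 0.000344 mmol/L = 0.344 μmol/L

[CO3²⁻] = 0.344 μmol/L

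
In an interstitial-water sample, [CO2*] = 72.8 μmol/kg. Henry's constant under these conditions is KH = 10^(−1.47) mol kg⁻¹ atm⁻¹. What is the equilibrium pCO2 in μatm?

pCO2 = 2150 μatm

KH = 10^(−1.47) = 3.388×10^-2 mol kg⁻¹ atm⁻¹
pCO2 = [CO2*]/KH = 72.8×10^-6 / 3.388×10^-2 = 2.15×10^-3 atm = 2150 μatm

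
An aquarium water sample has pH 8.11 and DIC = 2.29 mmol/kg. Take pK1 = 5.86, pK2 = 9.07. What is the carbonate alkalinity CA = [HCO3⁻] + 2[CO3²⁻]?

CA = [HCO3⁻] + 2[CO3²⁻] = (α₁ + 2α₂)·DIC
At pH 8.11: [H⁺]/K1 = 10^-2.25 = 0.0056234, K2/[H⁺] = 10^-0.96 = 0.10965
α₁ = 1/(1 + 0.0056234 + 0.10965) = 1/1.1153 = 0.8966; α₂ = α₁·K2/[H⁺] = 0.09831
α₁ + 2α₂ = 1.0933
CA = 1.0933 × 2.29 = 2.50 mmol/kg

CA = 2.50 mmol/kg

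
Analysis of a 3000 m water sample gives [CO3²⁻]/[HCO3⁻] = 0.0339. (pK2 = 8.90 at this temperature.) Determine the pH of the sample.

pH = 7.43

From K2 = [H⁺][CO3²⁻]/[HCO3⁻]:  pH = pK2 + log₁₀([CO3²⁻]/[HCO3⁻])
log₁₀(0.0339) = -1.470
pH = 8.90 + (-1.470) = 7.43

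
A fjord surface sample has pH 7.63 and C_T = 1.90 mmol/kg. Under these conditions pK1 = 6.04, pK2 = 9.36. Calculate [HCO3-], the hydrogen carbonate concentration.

α₁ = 1 / (1 + [H⁺]/K1 + K2/[H⁺]) = 1 / (1 + 10^-1.59 + 10^-1.73)
   = 1 / (1 + 0.025704 + 0.018621) = 1/1.0443 = 0.9576
[HCO3⁻] = α₁ × DIC = 0.9576 × 1.90 = 1.82 mmol/kg

[HCO3⁻] = 1.82 mmol/kg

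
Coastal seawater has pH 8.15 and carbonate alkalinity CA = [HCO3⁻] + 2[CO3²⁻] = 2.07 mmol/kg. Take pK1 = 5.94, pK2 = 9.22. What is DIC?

DIC = 1.93 mmol/kg

CA = [HCO3⁻] + 2[CO3²⁻] = (α₁ + 2α₂)·DIC
At pH 8.15: [H⁺]/K1 = 10^-2.21 = 0.0061660, K2/[H⁺] = 10^-1.07 = 0.085114
α₁ = 1/(1 + 0.0061660 + 0.085114) = 1/1.0913 = 0.9164; α₂ = α₁·K2/[H⁺] = 0.07799
α₁ + 2α₂ = 1.0723
DIC = CA / (α₁ + 2α₂) = 2.07 / 1.0723 = 1.93 mmol/kg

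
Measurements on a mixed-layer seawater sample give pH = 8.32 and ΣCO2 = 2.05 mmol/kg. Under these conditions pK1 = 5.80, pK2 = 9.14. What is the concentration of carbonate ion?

[CO3²⁻] = 0.269 mmol/kg

α₂ = 1 / (1 + [H⁺]/K2 + [H⁺]²/(K1K2)) = 1 / (1 + 10^+0.82 + 10^-1.70)
   = 1 / (1 + 6.6069 + 0.019953) = 1/7.6269 = 0.1311
[CO3²⁻] = α₂ × DIC = 0.1311 × 2.05 = 0.269 mmol/kg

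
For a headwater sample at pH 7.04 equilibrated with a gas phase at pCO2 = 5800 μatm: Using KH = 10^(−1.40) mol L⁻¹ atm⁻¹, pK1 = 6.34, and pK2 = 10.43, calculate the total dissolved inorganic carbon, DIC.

DIC = 1.39 mmol/L

[CO2*] = KH · pCO2 = 10^(−1.40) × 5800×10^-6 = 2.309×10^-4 mol/L
α₀ = 1/(1 + K1/[H⁺] + K1K2/[H⁺]²) = 1/(1 + 10^+0.70 + 10^-2.69) = 0.1663
DIC = [CO2*]/α₀ = 2.309×10^-4 / 0.1663 = 1.39 mmol/L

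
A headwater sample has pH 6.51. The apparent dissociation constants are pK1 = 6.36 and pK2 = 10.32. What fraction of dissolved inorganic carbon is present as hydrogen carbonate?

α₁ = 0.585

α₁ = 1 / (1 + [H⁺]/K1 + K2/[H⁺]) = 1 / (1 + 10^-0.15 + 10^-3.81)
   = 1 / (1 + 0.70795 + 0.00015488) = 1/1.7081 = 0.5854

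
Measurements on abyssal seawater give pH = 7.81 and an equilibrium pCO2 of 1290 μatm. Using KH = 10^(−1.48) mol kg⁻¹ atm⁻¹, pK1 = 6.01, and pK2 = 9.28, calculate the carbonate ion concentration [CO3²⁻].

[CO2*] = KH · pCO2 = 10^(−1.48) × 1290×10^-6 = 4.272×10^-5 mol/kg
α₀ = 1/(1 + K1/[H⁺] + K1K2/[H⁺]²) = 1/(1 + 10^+1.80 + 10^+0.33) = 0.01510
DIC = [CO2*]/α₀ = 4.272×10^-5 / 0.01510 = 2.829 mmol/kg
[CO3²⁻] = α₂·DIC; α₂ = 0.03228, so [CO3²⁻] = 0.03228 × 2.829 = 0.0913 mmol/kg

[CO3²⁻] = 0.0913 mmol/kg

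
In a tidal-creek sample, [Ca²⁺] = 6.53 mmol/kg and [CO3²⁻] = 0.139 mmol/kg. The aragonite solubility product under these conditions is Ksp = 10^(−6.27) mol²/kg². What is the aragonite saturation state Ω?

Ω = 1.69

Ksp = 10^(−6.27) = 5.370×10^-7
Ω = [Ca²⁺][CO3²⁻]/Ksp = (6.53×10^-3)(0.139×10^-3) / 5.370×10^-7 = 1.69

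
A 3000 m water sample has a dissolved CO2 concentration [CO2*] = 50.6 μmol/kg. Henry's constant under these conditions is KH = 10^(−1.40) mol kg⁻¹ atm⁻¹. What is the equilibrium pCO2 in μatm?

pCO2 = 1270 μatm

KH = 10^(−1.40) = 3.981×10^-2 mol kg⁻¹ atm⁻¹
pCO2 = [CO2*]/KH = 50.6×10^-6 / 3.981×10^-2 = 1.27×10^-3 atm = 1270 μatm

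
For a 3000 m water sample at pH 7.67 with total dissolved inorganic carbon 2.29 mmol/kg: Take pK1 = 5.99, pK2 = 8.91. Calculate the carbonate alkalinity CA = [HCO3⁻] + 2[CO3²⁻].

CA = 2.37 mmol/kg

CA = [HCO3⁻] + 2[CO3²⁻] = (α₁ + 2α₂)·DIC
At pH 7.67: [H⁺]/K1 = 10^-1.68 = 0.020893, K2/[H⁺] = 10^-1.24 = 0.057544
α₁ = 1/(1 + 0.020893 + 0.057544) = 1/1.0784 = 0.9273; α₂ = α₁·K2/[H⁺] = 0.05336
α₁ + 2α₂ = 1.0340
CA = 1.0340 × 2.29 = 2.37 mmol/kg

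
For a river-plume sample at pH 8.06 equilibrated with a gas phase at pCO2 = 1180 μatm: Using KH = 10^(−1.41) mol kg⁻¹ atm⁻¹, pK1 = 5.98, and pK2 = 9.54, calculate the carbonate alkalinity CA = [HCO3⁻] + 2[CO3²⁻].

[CO2*] = KH · pCO2 = 10^(−1.41) × 1180×10^-6 = 4.591×10^-5 mol/kg
α₀ = 1/(1 + K1/[H⁺] + K1K2/[H⁺]²) = 1/(1 + 10^+2.08 + 10^+0.60) = 0.007987
DIC = [CO2*]/α₀ = 4.591×10^-5 / 0.007987 = 5.748 mmol/kg
CA = (α₁ + 2α₂)·DIC = (0.9602 + 2×0.03180) × 5.748 = 5.88 mmol/kg

CA = 5.88 mmol/kg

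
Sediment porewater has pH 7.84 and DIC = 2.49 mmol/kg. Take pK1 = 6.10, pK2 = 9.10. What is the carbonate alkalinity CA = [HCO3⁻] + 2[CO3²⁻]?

CA = 2.58 mmol/kg

CA = [HCO3⁻] + 2[CO3²⁻] = (α₁ + 2α₂)·DIC
At pH 7.84: [H⁺]/K1 = 10^-1.74 = 0.018197, K2/[H⁺] = 10^-1.26 = 0.054954
α₁ = 1/(1 + 0.018197 + 0.054954) = 1/1.0732 = 0.9318; α₂ = α₁·K2/[H⁺] = 0.05121
α₁ + 2α₂ = 1.0343
CA = 1.0343 × 2.49 = 2.58 mmol/kg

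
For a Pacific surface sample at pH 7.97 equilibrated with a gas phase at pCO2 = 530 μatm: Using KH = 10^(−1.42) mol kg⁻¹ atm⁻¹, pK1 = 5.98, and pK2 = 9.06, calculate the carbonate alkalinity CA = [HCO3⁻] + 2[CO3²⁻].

CA = 2.29 mmol/kg

[CO2*] = KH · pCO2 = 10^(−1.42) × 530×10^-6 = 2.015×10^-5 mol/kg
α₀ = 1/(1 + K1/[H⁺] + K1K2/[H⁺]²) = 1/(1 + 10^+1.99 + 10^+0.90) = 0.009375
DIC = [CO2*]/α₀ = 2.015×10^-5 / 0.009375 = 2.149 mmol/kg
CA = (α₁ + 2α₂)·DIC = (0.9162 + 2×0.07447) × 2.149 = 2.29 mmol/kg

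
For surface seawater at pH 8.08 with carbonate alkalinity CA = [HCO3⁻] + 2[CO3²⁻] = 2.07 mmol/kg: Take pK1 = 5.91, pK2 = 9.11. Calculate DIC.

DIC = 1.92 mmol/kg

CA = [HCO3⁻] + 2[CO3²⁻] = (α₁ + 2α₂)·DIC
At pH 8.08: [H⁺]/K1 = 10^-2.17 = 0.0067608, K2/[H⁺] = 10^-1.03 = 0.093325
α₁ = 1/(1 + 0.0067608 + 0.093325) = 1/1.1001 = 0.9090; α₂ = α₁·K2/[H⁺] = 0.08483
α₁ + 2α₂ = 1.0787
DIC = CA / (α₁ + 2α₂) = 2.07 / 1.0787 = 1.92 mmol/kg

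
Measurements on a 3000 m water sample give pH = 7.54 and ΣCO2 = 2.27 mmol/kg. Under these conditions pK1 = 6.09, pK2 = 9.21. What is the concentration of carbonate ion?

α₂ = 1 / (1 + [H⁺]/K2 + [H⁺]²/(K1K2)) = 1 / (1 + 10^+1.67 + 10^+0.22)
   = 1 / (1 + 46.774 + 1.6596) = 1/49.433 = 0.02023
[CO3²⁻] = α₂ × DIC = 0.02023 × 2.27 = 0.0459 mmol/kg

[CO3²⁻] = 0.0459 mmol/kg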